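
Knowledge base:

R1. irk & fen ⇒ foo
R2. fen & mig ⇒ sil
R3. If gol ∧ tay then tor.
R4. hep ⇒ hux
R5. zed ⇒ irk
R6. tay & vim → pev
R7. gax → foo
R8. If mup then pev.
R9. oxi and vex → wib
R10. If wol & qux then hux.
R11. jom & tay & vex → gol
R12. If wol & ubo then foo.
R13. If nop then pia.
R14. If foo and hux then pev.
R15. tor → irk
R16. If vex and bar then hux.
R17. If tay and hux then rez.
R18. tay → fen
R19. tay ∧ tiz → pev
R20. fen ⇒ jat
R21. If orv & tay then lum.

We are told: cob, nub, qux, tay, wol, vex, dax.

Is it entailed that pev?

No

Forward chaining from the given facts derives: hux, rez, fen, jat.
Rules concluding pev: R6 needs vim; R8 needs mup; R14 needs foo; R19 needs tiz — none of these are established.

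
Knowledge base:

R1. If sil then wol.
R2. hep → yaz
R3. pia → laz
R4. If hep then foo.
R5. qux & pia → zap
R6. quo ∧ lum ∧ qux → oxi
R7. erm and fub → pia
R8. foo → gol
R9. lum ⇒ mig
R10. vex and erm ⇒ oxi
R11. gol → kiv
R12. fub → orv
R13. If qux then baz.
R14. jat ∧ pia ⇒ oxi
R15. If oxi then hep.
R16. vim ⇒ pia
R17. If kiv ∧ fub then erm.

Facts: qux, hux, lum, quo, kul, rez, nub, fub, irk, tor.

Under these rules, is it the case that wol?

Forward chaining from the given facts derives: oxi, mig, orv, baz, hep, yaz, foo, gol, kiv, erm, pia, laz, zap.
The only rule concluding wol is R1, which needs sil; that is never established.

No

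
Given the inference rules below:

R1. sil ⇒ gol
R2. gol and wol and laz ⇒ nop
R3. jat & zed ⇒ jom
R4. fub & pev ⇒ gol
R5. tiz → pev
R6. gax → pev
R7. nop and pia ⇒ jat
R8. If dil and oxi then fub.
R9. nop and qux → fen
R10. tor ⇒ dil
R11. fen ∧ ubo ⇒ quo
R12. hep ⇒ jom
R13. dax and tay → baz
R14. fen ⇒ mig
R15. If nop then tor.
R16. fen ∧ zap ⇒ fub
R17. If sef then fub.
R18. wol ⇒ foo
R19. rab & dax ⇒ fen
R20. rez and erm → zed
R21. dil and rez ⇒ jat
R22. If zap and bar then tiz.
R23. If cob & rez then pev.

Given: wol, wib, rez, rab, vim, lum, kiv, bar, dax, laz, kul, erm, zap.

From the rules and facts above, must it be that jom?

Yes

fen  (by R19: rab, dax)
zed  (by R20: rez, erm)
tiz  (by R22: zap, bar)
pev  (by R5: tiz)
fub  (by R16: fen, zap)
gol  (by R4: fub, pev)
nop  (by R2: gol, wol, laz)
tor  (by R15: nop)
dil  (by R10: tor)
jat  (by R21: dil, rez)
jom  (by R3: jat, zed)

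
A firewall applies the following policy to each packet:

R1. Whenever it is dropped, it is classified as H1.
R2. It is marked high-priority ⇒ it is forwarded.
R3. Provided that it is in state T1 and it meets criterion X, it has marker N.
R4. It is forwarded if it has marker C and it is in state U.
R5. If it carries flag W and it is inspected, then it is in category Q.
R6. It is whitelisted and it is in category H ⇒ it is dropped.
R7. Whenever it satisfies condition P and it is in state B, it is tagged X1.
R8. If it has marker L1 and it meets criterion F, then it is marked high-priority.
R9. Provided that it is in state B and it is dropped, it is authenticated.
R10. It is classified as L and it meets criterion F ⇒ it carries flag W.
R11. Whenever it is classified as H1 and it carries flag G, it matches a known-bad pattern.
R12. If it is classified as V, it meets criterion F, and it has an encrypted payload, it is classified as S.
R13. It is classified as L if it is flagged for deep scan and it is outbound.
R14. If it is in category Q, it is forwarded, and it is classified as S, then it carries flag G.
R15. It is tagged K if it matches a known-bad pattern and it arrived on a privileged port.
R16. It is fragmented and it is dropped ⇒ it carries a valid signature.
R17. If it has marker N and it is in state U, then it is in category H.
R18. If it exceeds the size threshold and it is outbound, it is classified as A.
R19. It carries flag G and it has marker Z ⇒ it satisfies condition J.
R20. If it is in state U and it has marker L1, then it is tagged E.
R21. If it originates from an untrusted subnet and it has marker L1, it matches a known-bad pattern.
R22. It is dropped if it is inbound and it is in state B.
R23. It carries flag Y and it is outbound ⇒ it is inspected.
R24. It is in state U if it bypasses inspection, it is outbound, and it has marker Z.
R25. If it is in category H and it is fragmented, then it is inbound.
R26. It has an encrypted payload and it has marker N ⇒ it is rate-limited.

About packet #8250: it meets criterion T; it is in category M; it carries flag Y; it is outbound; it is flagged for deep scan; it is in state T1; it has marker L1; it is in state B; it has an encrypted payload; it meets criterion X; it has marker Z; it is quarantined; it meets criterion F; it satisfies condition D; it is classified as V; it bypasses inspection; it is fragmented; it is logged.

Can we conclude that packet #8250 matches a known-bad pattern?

By R3 (it is in state T1, it meets criterion X): it has marker N.
By R8 (it has marker L1, it meets criterion F): it is marked high-priority.
By R12 (it is classified as V, it meets criterion F, it has an encrypted payload): it is classified as S.
By R13 (it is flagged for deep scan, it is outbound): it is classified as L.
By R23 (it carries flag Y, it is outbound): it is inspected.
By R24 (it bypasses inspection, it is outbound, it has marker Z): it is in state U.
By R2 (it is marked high-priority): it is forwarded.
By R10 (it is classified as L, it meets criterion F): it carries flag W.
By R17 (it has marker N, it is in state U): it is in category H.
By R25 (it is in category H, it is fragmented): it is inbound.
By R5 (it carries flag W, it is inspected): it is in category Q.
By R14 (it is in category Q, it is forwarded, it is classified as S): it carries flag G.
By R22 (it is inbound, it is in state B): it is dropped.
By R1 (it is dropped): it is classified as H1.
By R11 (it is classified as H1, it carries flag G): it matches a known-bad pattern.

Yes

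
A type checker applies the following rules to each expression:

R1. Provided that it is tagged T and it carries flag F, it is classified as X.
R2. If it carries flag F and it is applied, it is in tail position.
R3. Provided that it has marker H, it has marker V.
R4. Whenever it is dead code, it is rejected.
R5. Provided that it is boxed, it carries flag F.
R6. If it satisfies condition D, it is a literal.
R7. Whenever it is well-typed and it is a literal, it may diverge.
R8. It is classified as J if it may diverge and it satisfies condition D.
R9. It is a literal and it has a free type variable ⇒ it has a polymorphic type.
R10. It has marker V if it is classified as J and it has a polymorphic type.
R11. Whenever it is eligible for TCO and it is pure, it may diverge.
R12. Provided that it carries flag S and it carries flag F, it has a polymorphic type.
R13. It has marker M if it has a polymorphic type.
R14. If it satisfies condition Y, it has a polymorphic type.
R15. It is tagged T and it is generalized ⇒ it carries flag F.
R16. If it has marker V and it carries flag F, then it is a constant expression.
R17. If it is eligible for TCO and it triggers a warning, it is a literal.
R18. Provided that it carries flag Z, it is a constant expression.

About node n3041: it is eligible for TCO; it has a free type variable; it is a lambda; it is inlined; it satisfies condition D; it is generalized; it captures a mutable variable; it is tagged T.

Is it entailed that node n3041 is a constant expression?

No

Forward chaining from the given facts derives: is a literal, has a polymorphic type, has marker M, carries flag F, is classified as X.
Rules concluding "it is a constant expression": R16 needs "it has marker V"; R18 needs "it carries flag Z" — none of these are established.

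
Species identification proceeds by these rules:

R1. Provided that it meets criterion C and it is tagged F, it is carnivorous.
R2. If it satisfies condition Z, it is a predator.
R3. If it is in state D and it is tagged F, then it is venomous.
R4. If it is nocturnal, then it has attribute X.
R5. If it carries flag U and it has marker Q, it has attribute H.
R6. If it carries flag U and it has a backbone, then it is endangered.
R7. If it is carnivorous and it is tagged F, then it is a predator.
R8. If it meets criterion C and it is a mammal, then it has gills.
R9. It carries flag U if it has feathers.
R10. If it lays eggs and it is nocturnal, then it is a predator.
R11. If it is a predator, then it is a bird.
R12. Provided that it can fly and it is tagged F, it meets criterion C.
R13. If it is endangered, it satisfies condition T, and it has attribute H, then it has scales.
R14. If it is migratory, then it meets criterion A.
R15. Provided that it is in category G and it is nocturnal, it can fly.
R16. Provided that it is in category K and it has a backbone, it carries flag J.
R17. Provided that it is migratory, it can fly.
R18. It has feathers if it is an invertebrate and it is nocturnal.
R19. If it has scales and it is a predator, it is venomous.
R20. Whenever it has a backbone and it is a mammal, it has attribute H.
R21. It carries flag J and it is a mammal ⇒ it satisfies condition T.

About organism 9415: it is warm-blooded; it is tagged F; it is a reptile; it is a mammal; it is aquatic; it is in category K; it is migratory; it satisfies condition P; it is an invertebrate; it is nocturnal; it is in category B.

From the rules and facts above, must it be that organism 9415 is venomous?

No

Forward chaining from the given facts derives: has attribute X, meets criterion A, can fly, has feathers, carries flag U, meets criterion C, is carnivorous, is a predator, has gills, is a bird.
Rules concluding "it is venomous": R3 needs "it is in state D"; R19 needs "it has scales" — none of these are established.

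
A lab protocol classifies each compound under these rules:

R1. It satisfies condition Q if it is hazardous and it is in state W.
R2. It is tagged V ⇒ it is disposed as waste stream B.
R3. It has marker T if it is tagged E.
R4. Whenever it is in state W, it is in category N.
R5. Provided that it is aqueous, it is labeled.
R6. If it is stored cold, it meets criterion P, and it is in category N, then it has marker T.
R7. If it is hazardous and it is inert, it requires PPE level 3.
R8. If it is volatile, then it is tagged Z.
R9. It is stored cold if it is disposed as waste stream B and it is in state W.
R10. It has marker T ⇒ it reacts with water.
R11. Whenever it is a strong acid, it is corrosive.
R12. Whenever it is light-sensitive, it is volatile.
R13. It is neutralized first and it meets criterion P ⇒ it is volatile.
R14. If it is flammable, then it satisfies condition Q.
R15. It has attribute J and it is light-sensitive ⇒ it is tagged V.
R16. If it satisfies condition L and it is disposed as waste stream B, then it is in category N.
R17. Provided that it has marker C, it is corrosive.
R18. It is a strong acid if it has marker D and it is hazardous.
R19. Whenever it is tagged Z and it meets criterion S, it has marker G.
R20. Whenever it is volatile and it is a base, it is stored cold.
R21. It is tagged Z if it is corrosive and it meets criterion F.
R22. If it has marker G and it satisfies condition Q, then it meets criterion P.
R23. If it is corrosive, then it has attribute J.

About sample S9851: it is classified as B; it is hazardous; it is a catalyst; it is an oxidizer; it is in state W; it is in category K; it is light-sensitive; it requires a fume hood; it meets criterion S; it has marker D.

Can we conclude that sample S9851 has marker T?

By R1 (it is hazardous, it is in state W): it satisfies condition Q.
By R4 (it is in state W): it is in category N.
By R12 (it is light-sensitive): it is volatile.
By R18 (it has marker D, it is hazardous): it is a strong acid.
By R8 (it is volatile): it is tagged Z.
By R11 (it is a strong acid): it is corrosive.
By R19 (it is tagged Z, it meets criterion S): it has marker G.
By R22 (it has marker G, it satisfies condition Q): it meets criterion P.
By R23 (it is corrosive): it has attribute J.
By R15 (it has attribute J, it is light-sensitive): it is tagged V.
By R2 (it is tagged V): it is disposed as waste stream B.
By R9 (it is disposed as waste stream B, it is in state W): it is stored cold.
By R6 (it is stored cold, it meets criterion P, it is in category N): it has marker T.

Yes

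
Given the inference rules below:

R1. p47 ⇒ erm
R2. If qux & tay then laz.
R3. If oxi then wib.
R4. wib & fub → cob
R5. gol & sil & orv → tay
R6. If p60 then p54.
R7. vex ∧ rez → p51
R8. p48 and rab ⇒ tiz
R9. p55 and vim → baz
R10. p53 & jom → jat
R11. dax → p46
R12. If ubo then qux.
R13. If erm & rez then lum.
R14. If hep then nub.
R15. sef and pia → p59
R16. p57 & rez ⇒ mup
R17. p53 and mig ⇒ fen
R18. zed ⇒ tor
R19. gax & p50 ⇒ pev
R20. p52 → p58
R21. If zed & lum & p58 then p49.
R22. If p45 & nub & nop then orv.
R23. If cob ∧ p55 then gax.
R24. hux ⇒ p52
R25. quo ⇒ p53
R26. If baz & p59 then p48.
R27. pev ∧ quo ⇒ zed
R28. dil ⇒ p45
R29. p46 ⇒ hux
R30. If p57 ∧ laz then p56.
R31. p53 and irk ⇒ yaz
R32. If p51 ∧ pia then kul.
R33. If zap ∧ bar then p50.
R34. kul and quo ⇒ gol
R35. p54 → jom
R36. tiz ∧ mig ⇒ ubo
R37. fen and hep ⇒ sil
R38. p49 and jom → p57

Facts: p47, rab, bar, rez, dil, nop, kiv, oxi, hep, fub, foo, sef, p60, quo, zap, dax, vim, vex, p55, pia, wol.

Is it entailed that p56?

Forward chaining from the given facts derives: erm, wib, cob, p54, p51, baz, p46, lum, nub, p59, gax, p53, p48, p45, hux, kul, p50, gol, jom, tiz, jat, pev, orv, p52, zed, tor, p58, p49, p57, mup.
The only rule concluding p56 is R30, which needs laz; that is never established.

No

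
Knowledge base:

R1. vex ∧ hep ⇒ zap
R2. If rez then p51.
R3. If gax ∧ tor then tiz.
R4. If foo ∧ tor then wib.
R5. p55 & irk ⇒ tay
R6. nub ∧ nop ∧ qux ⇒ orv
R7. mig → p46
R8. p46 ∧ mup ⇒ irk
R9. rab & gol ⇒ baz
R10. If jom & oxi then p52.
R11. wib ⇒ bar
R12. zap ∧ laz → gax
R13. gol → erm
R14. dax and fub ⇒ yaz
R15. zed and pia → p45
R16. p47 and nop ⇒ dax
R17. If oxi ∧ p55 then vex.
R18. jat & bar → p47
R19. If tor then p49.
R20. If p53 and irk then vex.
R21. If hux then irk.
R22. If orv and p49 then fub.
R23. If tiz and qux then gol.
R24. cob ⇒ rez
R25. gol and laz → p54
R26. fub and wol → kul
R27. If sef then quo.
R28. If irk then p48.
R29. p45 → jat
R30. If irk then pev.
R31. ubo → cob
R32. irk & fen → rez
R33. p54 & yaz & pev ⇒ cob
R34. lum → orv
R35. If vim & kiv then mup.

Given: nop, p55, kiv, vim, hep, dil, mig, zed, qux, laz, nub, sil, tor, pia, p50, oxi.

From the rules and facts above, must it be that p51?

Forward chaining from the given facts derives: orv, p46, p45, vex, p49, fub, jat, mup, zap, irk, gax, p48, pev, tiz, tay, gol, p54, erm.
The only rule concluding p51 is R2, which needs rez; that is never established.

No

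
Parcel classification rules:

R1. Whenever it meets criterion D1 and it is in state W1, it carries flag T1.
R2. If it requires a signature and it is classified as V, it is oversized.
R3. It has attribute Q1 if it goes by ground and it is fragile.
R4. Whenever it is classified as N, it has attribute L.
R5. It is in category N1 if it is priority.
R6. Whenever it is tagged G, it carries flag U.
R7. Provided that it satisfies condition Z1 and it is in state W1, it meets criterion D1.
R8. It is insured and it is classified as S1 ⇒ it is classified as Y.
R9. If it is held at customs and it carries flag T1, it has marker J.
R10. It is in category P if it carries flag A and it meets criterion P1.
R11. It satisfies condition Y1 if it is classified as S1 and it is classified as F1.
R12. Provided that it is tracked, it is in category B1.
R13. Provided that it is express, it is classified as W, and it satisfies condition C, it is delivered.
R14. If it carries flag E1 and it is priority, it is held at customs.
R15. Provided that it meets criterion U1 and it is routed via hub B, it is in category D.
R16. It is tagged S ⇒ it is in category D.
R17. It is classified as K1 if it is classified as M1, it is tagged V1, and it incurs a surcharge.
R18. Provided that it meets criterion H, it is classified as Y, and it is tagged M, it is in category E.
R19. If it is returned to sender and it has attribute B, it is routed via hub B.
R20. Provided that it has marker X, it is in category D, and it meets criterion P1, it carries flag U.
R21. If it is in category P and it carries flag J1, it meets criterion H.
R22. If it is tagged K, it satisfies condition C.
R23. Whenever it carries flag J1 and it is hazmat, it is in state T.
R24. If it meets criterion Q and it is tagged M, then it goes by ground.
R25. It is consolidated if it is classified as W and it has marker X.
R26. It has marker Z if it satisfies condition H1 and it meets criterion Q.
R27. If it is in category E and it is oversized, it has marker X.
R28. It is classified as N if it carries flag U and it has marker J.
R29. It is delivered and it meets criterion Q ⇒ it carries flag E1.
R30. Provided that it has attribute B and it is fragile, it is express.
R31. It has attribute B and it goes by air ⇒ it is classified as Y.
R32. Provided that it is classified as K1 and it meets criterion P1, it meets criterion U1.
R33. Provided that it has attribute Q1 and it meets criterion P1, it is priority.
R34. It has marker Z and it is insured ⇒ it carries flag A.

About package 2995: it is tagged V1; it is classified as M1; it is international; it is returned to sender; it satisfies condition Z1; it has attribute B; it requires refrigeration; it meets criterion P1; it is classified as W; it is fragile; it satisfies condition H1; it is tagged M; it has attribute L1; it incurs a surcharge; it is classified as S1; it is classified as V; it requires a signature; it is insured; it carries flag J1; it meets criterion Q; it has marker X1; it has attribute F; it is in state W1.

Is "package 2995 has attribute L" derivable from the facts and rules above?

Forward chaining from the given facts derives: is oversized, meets criterion D1, is classified as Y, is classified as K1, is routed via hub B, goes by ground, has marker Z, is express, meets criterion U1, carries flag A, carries flag T1, has attribute Q1, is in category P, is in category D, meets criterion H, is priority, is in category N1, is in category E, has marker X, carries flag U, is consolidated.
The only rule concluding "it has attribute L" is R4, which needs "it is classified as N"; that is never established.

No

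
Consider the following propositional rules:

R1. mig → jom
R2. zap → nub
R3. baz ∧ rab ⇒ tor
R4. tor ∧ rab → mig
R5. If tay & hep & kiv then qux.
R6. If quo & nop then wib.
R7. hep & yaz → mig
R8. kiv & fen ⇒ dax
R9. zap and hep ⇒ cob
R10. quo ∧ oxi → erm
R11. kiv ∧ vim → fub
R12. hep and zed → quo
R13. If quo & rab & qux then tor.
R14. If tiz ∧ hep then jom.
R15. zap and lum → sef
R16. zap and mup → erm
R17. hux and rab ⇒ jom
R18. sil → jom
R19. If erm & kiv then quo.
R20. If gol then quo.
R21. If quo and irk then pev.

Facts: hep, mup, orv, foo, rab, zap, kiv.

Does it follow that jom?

No

Forward chaining from the given facts derives: nub, cob, erm, quo.
Rules concluding jom: R1 needs mig; R14 needs tiz; R17 needs hux; R18 needs sil — none of these are established.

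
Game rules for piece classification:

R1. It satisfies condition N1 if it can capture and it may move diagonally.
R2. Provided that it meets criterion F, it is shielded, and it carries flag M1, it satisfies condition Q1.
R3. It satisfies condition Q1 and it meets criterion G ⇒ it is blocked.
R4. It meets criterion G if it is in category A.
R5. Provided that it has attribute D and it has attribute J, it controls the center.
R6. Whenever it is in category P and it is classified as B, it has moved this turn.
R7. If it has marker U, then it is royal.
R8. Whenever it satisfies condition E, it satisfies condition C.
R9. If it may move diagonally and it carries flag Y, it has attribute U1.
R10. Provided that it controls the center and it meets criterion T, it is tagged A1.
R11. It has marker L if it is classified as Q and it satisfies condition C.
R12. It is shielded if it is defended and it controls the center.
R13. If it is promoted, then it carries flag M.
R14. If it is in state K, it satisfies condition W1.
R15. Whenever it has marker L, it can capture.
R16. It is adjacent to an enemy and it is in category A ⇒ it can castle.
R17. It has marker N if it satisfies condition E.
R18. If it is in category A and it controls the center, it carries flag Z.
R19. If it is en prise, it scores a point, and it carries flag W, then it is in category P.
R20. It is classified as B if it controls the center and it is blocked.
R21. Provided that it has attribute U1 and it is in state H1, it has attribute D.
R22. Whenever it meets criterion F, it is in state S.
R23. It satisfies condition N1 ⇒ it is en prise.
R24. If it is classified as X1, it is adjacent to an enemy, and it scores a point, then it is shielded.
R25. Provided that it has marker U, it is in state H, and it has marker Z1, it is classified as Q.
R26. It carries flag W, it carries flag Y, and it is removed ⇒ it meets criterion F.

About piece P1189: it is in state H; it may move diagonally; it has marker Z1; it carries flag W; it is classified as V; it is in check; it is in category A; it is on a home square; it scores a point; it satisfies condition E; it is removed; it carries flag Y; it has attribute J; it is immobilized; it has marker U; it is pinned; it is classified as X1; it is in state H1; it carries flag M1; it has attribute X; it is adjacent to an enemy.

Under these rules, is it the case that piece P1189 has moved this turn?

By R4 (it is in category A): it meets criterion G.
By R8 (it satisfies condition E): it satisfies condition C.
By R9 (it may move diagonally, it carries flag Y): it has attribute U1.
By R21 (it has attribute U1, it is in state H1): it has attribute D.
By R24 (it is classified as X1, it is adjacent to an enemy, it scores a point): it is shielded.
By R25 (it has marker U, it is in state H, it has marker Z1): it is classified as Q.
By R26 (it carries flag W, it carries flag Y, it is removed): it meets criterion F.
By R2 (it meets criterion F, it is shielded, it carries flag M1): it satisfies condition Q1.
By R3 (it satisfies condition Q1, it meets criterion G): it is blocked.
By R5 (it has attribute D, it has attribute J): it controls the center.
By R11 (it is classified as Q, it satisfies condition C): it has marker L.
By R15 (it has marker L): it can capture.
By R20 (it controls the center, it is blocked): it is classified as B.
By R1 (it can capture, it may move diagonally): it satisfies condition N1.
By R23 (it satisfies condition N1): it is en prise.
By R19 (it is en prise, it scores a point, it carries flag W): it is in category P.
By R6 (it is in category P, it is classified as B): it has moved this turn.

Yes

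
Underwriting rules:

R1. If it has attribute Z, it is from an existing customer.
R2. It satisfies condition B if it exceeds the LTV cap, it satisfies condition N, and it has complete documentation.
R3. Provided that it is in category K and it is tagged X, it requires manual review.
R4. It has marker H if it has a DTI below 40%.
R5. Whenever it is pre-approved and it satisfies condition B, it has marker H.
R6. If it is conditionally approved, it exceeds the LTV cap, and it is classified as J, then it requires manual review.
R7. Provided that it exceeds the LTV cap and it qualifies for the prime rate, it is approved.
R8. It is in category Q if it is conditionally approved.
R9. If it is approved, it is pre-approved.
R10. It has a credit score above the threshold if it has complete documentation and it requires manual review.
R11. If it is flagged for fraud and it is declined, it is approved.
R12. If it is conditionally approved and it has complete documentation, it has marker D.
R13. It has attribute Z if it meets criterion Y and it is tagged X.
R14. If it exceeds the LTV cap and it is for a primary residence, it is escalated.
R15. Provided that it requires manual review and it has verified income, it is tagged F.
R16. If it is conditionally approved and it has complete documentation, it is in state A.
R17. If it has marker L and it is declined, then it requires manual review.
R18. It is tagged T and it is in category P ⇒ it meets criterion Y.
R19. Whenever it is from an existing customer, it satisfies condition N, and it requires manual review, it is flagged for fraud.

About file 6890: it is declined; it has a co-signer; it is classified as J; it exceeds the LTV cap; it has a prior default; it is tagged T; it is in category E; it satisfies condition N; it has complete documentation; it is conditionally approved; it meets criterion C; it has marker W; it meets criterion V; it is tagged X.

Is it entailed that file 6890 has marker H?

Forward chaining from the given facts derives: satisfies condition B, requires manual review, is in category Q, has a credit score above the threshold, has marker D, is in state A.
Rules concluding "it has marker H": R4 needs "it has a DTI below 40%"; R5 needs "it is pre-approved" — none of these are established.

No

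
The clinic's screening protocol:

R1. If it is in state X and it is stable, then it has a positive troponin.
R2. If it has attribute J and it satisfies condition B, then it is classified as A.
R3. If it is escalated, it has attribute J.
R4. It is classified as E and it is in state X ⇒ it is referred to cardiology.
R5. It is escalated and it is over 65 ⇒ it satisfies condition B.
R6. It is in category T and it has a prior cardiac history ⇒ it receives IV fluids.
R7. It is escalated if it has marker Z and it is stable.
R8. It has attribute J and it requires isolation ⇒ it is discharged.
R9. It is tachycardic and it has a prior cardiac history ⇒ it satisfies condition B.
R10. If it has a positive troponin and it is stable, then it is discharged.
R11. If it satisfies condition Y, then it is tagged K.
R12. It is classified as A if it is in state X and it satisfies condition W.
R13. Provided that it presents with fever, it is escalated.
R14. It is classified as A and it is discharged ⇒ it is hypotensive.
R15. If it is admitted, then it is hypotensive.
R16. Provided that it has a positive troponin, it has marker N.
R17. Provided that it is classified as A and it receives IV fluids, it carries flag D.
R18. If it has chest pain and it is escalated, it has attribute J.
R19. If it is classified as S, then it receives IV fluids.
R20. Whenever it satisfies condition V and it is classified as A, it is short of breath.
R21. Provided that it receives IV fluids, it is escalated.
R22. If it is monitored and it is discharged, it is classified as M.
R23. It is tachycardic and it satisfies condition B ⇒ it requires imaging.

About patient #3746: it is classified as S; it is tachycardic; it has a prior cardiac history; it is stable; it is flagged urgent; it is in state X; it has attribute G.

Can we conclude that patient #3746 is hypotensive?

Yes

By R1 (it is in state X, it is stable): it has a positive troponin.
By R9 (it is tachycardic, it has a prior cardiac history): it satisfies condition B.
By R10 (it has a positive troponin, it is stable): it is discharged.
By R19 (it is classified as S): it receives IV fluids.
By R21 (it receives IV fluids): it is escalated.
By R3 (it is escalated): it has attribute J.
By R2 (it has attribute J, it satisfies condition B): it is classified as A.
By R14 (it is classified as A, it is discharged): it is hypotensive.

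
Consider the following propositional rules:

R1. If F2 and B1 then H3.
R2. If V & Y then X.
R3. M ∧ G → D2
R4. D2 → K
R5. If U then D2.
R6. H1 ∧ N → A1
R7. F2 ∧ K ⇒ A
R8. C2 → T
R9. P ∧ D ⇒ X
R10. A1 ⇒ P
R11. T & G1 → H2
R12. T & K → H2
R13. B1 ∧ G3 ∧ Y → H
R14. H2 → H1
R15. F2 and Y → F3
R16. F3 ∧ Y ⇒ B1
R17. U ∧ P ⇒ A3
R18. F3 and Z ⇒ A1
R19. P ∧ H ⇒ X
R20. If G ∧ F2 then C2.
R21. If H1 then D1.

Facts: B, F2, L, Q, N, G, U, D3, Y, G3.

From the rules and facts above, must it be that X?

D2  (by R5: U)
F3  (by R15: F2, Y)
B1  (by R16: F3, Y)
C2  (by R20: G, F2)
K  (by R4: D2)
T  (by R8: C2)
H2  (by R12: T, K)
H  (by R13: B1, G3, Y)
H1  (by R14: H2)
A1  (by R6: H1, N)
P  (by R10: A1)
X  (by R19: P, H)

Yes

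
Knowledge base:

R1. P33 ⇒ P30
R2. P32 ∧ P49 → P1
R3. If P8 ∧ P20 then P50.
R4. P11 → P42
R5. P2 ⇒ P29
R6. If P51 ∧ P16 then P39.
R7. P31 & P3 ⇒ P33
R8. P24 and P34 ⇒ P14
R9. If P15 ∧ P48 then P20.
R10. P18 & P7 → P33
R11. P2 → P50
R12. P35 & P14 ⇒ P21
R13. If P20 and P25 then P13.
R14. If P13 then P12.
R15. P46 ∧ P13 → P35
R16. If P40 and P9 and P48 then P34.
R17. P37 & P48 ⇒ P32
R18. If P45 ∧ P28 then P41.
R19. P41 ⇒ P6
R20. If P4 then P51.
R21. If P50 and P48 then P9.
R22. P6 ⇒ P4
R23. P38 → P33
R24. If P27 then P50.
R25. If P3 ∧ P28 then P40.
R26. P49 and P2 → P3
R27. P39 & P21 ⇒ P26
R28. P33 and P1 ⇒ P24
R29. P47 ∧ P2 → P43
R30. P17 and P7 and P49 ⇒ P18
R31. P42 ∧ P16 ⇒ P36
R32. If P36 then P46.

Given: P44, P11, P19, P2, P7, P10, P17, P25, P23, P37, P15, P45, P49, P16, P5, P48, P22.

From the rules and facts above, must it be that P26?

No

Forward chaining from the given facts derives: P42, P29, P20, P50, P13, P12, P32, P9, P3, P18, P36, P46, P1, P33, P35, P24, P30.
The only rule concluding P26 is R27, which needs P39; that is never established.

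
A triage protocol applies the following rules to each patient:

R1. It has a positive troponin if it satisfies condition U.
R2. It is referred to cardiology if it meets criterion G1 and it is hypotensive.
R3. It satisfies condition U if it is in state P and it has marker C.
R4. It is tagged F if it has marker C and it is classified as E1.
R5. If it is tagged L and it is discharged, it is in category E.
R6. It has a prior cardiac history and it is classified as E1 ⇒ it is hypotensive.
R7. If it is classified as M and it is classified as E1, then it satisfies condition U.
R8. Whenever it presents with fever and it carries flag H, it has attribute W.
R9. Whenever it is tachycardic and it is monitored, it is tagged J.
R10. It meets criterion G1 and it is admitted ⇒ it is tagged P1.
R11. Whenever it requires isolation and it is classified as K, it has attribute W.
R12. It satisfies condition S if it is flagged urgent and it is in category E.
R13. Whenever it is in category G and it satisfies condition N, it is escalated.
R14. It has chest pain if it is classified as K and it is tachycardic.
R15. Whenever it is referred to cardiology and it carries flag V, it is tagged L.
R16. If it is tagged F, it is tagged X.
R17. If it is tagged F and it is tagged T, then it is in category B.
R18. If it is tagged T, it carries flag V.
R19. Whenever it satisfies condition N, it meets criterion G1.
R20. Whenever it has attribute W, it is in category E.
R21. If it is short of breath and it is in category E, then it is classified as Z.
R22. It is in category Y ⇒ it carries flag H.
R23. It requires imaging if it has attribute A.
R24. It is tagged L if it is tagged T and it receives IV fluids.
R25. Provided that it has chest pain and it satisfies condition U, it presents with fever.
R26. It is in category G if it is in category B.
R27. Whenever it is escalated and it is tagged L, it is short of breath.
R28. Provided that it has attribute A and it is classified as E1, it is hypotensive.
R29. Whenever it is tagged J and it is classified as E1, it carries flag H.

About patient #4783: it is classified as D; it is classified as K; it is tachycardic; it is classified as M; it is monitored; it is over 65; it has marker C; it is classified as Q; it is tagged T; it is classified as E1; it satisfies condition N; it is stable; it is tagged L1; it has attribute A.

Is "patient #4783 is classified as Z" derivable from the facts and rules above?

By R4 (it has marker C, it is classified as E1): it is tagged F.
By R7 (it is classified as M, it is classified as E1): it satisfies condition U.
By R9 (it is tachycardic, it is monitored): it is tagged J.
By R14 (it is classified as K, it is tachycardic): it has chest pain.
By R17 (it is tagged F, it is tagged T): it is in category B.
By R18 (it is tagged T): it carries flag V.
By R19 (it satisfies condition N): it meets criterion G1.
By R25 (it has chest pain, it satisfies condition U): it presents with fever.
By R26 (it is in category B): it is in category G.
By R28 (it has attribute A, it is classified as E1): it is hypotensive.
By R29 (it is tagged J, it is classified as E1): it carries flag H.
By R2 (it meets criterion G1, it is hypotensive): it is referred to cardiology.
By R8 (it presents with fever, it carries flag H): it has attribute W.
By R13 (it is in category G, it satisfies condition N): it is escalated.
By R15 (it is referred to cardiology, it carries flag V): it is tagged L.
By R20 (it has attribute W): it is in category E.
By R27 (it is escalated, it is tagged L): it is short of breath.
By R21 (it is short of breath, it is in category E): it is classified as Z.

Yes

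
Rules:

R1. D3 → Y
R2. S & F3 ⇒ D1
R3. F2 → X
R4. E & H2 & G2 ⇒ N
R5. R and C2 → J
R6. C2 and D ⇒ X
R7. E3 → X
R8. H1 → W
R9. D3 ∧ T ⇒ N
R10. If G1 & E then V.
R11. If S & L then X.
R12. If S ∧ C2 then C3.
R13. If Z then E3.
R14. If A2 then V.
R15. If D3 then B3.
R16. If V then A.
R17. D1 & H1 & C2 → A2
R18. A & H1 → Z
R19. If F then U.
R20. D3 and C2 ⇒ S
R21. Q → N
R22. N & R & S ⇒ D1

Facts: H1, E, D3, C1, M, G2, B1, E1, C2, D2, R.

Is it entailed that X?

No

Forward chaining from the given facts derives: Y, J, W, B3, S, C3.
Rules concluding X: R3 needs F2; R6 needs D; R7 needs E3; R11 needs L — none of these are established.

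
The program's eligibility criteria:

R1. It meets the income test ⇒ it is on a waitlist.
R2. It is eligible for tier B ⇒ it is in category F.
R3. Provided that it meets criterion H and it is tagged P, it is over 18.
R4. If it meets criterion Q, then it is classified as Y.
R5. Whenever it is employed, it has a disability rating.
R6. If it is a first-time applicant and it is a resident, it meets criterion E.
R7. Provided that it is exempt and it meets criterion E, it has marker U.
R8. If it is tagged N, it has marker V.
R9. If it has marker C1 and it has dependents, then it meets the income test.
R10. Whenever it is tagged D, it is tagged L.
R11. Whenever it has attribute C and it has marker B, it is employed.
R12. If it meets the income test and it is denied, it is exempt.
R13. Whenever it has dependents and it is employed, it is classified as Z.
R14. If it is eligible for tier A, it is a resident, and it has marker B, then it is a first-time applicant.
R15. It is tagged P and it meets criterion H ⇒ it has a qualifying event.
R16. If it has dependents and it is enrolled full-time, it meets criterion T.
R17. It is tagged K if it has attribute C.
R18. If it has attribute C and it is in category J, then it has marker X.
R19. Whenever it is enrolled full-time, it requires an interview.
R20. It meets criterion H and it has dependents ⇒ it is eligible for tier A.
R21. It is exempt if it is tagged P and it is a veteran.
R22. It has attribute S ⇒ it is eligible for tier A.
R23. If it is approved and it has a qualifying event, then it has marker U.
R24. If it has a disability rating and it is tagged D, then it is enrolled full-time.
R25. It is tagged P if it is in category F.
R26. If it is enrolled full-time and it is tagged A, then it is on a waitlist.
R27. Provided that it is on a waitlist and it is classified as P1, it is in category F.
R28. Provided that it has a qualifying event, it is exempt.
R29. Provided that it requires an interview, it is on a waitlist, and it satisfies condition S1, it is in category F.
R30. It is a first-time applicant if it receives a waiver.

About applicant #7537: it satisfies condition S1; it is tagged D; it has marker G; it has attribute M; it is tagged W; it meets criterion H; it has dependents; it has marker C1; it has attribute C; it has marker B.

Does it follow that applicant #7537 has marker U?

Forward chaining from the given facts derives: meets the income test, is tagged L, is employed, is classified as Z, is tagged K, is eligible for tier A, is on a waitlist, has a disability rating, is enrolled full-time, meets criterion T, requires an interview, is in category F, is tagged P, is over 18, has a qualifying event, is exempt.
Rules concluding "it has marker U": R7 needs "it meets criterion E"; R23 needs "it is approved" — none of these are established.

No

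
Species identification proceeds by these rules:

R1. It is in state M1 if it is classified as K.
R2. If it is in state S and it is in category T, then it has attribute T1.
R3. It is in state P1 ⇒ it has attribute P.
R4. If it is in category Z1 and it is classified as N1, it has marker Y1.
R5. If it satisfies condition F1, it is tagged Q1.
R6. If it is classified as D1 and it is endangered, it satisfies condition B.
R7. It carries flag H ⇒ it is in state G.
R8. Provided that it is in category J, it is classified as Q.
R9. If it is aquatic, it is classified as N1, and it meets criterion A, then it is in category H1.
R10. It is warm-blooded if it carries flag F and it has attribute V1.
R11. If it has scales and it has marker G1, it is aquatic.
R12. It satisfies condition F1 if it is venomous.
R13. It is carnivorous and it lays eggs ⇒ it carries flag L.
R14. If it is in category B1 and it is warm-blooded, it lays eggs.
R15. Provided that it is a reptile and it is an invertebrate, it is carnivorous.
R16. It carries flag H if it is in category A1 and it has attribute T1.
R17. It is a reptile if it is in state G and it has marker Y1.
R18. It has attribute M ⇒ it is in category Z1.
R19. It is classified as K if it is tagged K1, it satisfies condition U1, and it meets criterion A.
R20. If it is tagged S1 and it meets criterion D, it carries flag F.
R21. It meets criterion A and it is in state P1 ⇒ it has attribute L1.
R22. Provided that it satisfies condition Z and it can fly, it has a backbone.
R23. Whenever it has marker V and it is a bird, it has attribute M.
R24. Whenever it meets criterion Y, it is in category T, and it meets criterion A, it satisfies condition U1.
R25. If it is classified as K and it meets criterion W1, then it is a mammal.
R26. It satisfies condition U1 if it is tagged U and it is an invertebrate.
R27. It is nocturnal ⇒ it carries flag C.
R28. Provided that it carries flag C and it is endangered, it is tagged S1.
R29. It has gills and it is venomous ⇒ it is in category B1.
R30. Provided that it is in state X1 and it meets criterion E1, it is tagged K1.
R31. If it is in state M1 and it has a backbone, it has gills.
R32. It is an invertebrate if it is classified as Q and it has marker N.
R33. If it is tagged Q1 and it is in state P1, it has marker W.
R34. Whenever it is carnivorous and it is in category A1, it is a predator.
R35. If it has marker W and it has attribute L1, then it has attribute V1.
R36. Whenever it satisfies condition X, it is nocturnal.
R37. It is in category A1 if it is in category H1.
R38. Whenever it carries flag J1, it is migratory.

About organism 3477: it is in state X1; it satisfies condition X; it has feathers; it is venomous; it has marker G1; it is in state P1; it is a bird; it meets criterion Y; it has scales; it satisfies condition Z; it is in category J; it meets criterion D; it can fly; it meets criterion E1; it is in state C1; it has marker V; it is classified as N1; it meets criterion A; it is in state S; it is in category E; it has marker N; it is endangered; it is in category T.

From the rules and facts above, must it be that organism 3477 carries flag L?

By R2 (it is in state S, it is in category T): it has attribute T1.
By R8 (it is in category J): it is classified as Q.
By R11 (it has scales, it has marker G1): it is aquatic.
By R12 (it is venomous): it satisfies condition F1.
By R21 (it meets criterion A, it is in state P1): it has attribute L1.
By R22 (it satisfies condition Z, it can fly): it has a backbone.
By R23 (it has marker V, it is a bird): it has attribute M.
By R24 (it meets criterion Y, it is in category T, it meets criterion A): it satisfies condition U1.
By R30 (it is in state X1, it meets criterion E1): it is tagged K1.
By R32 (it is classified as Q, it has marker N): it is an invertebrate.
By R36 (it satisfies condition X): it is nocturnal.
By R5 (it satisfies condition F1): it is tagged Q1.
By R9 (it is aquatic, it is classified as N1, it meets criterion A): it is in category H1.
By R18 (it has attribute M): it is in category Z1.
By R19 (it is tagged K1, it satisfies condition U1, it meets criterion A): it is classified as K.
By R27 (it is nocturnal): it carries flag C.
By R28 (it carries flag C, it is endangered): it is tagged S1.
By R33 (it is tagged Q1, it is in state P1): it has marker W.
By R35 (it has marker W, it has attribute L1): it has attribute V1.
By R37 (it is in category H1): it is in category A1.
By R1 (it is classified as K): it is in state M1.
By R4 (it is in category Z1, it is classified as N1): it has marker Y1.
By R16 (it is in category A1, it has attribute T1): it carries flag H.
By R20 (it is tagged S1, it meets criterion D): it carries flag F.
By R31 (it is in state M1, it has a backbone): it has gills.
By R7 (it carries flag H): it is in state G.
By R10 (it carries flag F, it has attribute V1): it is warm-blooded.
By R17 (it is in state G, it has marker Y1): it is a reptile.
By R29 (it has gills, it is venomous): it is in category B1.
By R14 (it is in category B1, it is warm-blooded): it lays eggs.
By R15 (it is a reptile, it is an invertebrate): it is carnivorous.
By R13 (it is carnivorous, it lays eggs): it carries flag L.

Yes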